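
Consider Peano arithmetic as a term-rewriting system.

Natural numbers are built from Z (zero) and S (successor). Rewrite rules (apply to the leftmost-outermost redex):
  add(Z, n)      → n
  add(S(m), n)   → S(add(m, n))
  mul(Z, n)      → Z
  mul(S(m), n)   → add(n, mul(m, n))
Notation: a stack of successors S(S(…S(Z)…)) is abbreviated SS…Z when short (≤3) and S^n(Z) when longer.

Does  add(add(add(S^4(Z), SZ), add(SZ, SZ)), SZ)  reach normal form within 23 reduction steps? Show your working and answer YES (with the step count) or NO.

  start: add(add(add(S^4(Z), SZ), add(SZ, SZ)), SZ)
  [1] add(add(S(add(SSSZ, SZ)), add(SZ, SZ)), SZ)
  [2] add(S(add(add(SSSZ, SZ), add(SZ, SZ))), SZ)
  [3] S(add(add(add(SSSZ, SZ), add(SZ, SZ)), SZ))
  [4] S(add(add(S(add(SSZ, SZ)), add(SZ, SZ)), SZ))
  [5] S(add(S(add(add(SSZ, SZ), add(SZ, SZ))), SZ))
  [6] S(S(add(add(add(SSZ, SZ), add(SZ, SZ)), SZ)))
  [7] S(S(add(add(S(add(SZ, SZ)), add(SZ, SZ)), SZ)))
  [8] S(S(add(S(add(add(SZ, SZ), add(SZ, SZ))), SZ)))
  [9] S(S(S(add(add(add(SZ, SZ), add(SZ, SZ)), SZ))))
  [10] S(S(S(add(add(S(add(Z, SZ)), add(SZ, SZ)), SZ))))
  [11] S(S(S(add(S(add(add(Z, SZ), add(SZ, SZ))), SZ))))
  [12] S(S(S(S(add(add(add(Z, SZ), add(SZ, SZ)), SZ)))))
  [13] S(S(S(S(add(add(SZ, add(SZ, SZ)), SZ)))))
  [14] S(S(S(S(add(S(add(Z, add(SZ, SZ))), SZ)))))
  [15] S(S(S(S(S(add(add(Z, add(SZ, SZ)), SZ))))))
  [16] S(S(S(S(S(add(add(SZ, SZ), SZ))))))
  [17] S(S(S(S(S(add(S(add(Z, SZ)), SZ))))))
  [18] S(S(S(S(S(S(add(add(Z, SZ), SZ)))))))
  [19] S(S(S(S(S(S(add(SZ, SZ)))))))
  [20] S(S(S(S(S(S(S(add(Z, SZ))))))))
  [21] S^8(Z)

Answer: YES — reaches normal form S^8(Z) in 21 ≤ 23 steps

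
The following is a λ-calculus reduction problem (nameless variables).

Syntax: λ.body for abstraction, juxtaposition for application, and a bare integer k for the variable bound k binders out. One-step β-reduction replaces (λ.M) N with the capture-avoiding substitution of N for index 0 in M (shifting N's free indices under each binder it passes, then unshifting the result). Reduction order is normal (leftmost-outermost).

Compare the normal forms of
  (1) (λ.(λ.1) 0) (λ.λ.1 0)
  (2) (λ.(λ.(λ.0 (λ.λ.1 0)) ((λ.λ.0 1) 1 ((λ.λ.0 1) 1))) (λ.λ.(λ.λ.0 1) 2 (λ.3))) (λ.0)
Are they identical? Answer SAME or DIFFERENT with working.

Term A:
  start: (λ.(λ.1) 0) (λ.λ.1 0)
  step 1: (λ.λ.λ.1 0) (λ.λ.1 0)
  step 2: λ.λ.1 0

Term B:
  start: (λ.(λ.(λ.0 (λ.λ.1 0)) ((λ.λ.0 1) 1 ((λ.λ.0 1) 1))) (λ.λ.(λ.λ.0 1) 2 (λ.3))) (λ.0)
  step 1: (λ.(λ.0 (λ.λ.1 0)) ((λ.λ.0 1) (λ.0) ((λ.λ.0 1) (λ.0)))) (λ.λ.(λ.λ.0 1) (λ.0) (λ.λ.0))
  step 2: (λ.0 (λ.λ.1 0)) ((λ.λ.0 1) (λ.0) ((λ.λ.0 1) (λ.0)))
  step 3: (λ.λ.0 1) (λ.0) ((λ.λ.0 1) (λ.0)) (λ.λ.1 0)
  step 4: (λ.0 (λ.0)) ((λ.λ.0 1) (λ.0)) (λ.λ.1 0)
  step 5: (λ.λ.0 1) (λ.0) (λ.0) (λ.λ.1 0)
  step 6: (λ.0 (λ.0)) (λ.0) (λ.λ.1 0)
  step 7: (λ.0) (λ.0) (λ.λ.1 0)
  step 8: (λ.0) (λ.λ.1 0)
  step 9: λ.λ.1 0

Answer: SAME — A ⇓ λ.λ.1 0, B ⇓ λ.λ.1 0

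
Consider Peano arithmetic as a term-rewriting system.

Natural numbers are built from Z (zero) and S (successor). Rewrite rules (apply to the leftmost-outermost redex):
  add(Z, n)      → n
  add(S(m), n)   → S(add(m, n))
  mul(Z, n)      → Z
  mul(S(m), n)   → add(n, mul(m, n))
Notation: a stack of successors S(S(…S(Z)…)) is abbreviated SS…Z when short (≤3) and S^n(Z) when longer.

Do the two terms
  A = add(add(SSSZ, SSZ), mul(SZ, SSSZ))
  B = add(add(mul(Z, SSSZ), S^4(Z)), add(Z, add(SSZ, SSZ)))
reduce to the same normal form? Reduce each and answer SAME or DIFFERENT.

Term A:
  start: add(add(SSSZ, SSZ), mul(SZ, SSSZ))
  step 1: add(S(add(SSZ, SSZ)), mul(SZ, SSSZ))
  step 2: S(add(add(SSZ, SSZ), mul(SZ, SSSZ)))
  step 3: S(add(S(add(SZ, SSZ)), mul(SZ, SSSZ)))
  step 4: S(S(add(add(SZ, SSZ), mul(SZ, SSSZ))))
  step 5: S(S(add(S(add(Z, SSZ)), mul(SZ, SSSZ))))
  step 6: S(S(S(add(add(Z, SSZ), mul(SZ, SSSZ)))))
  step 7: S(S(S(add(SSZ, mul(SZ, SSSZ)))))
  step 8: S(S(S(S(add(SZ, mul(SZ, SSSZ))))))
  step 9: S(S(S(S(S(add(Z, mul(SZ, SSSZ)))))))
  step 10: S(S(S(S(S(mul(SZ, SSSZ))))))
  step 11: S(S(S(S(S(add(SSSZ, mul(Z, SSSZ)))))))
  step 12: S(S(S(S(S(S(add(SSZ, mul(Z, SSSZ))))))))
  step 13: S(S(S(S(S(S(S(add(SZ, mul(Z, SSSZ)))))))))
  step 14: S(S(S(S(S(S(S(S(add(Z, mul(Z, SSSZ))))))))))
  step 15: S(S(S(S(S(S(S(S(mul(Z, SSSZ)))))))))
  step 16: S^8(Z)

Term B:
  start: add(add(mul(Z, SSSZ), S^4(Z)), add(Z, add(SSZ, SSZ)))
  step 1: add(add(Z, S^4(Z)), add(Z, add(SSZ, SSZ)))
  step 2: add(S^4(Z), add(Z, add(SSZ, SSZ)))
  step 3: S(add(SSSZ, add(Z, add(SSZ, SSZ))))
  step 4: S(S(add(SSZ, add(Z, add(SSZ, SSZ)))))
  step 5: S(S(S(add(SZ, add(Z, add(SSZ, SSZ))))))
  step 6: S(S(S(S(add(Z, add(Z, add(SSZ, SSZ)))))))
  step 7: S(S(S(S(add(Z, add(SSZ, SSZ))))))
  step 8: S(S(S(S(add(SSZ, SSZ)))))
  step 9: S(S(S(S(S(add(SZ, SSZ))))))
  step 10: S(S(S(S(S(S(add(Z, SSZ)))))))
  step 11: S^8(Z)

Answer: SAME — A ⇓ S^8(Z), B ⇓ S^8(Z)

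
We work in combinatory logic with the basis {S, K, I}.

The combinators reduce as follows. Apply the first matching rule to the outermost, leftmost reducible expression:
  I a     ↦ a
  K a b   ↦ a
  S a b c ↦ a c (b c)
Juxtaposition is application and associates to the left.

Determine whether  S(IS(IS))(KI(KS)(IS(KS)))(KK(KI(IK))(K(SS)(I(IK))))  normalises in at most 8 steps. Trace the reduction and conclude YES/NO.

Answer: NO — after 8 steps the term is S(S(KS)(K(K(SS)(I(IK)))))(KK(KI(IK))(K(SS)(I(IK)))(KI(KS)(IS(KS))(KK(KI(IK))(K(SS)(I(IK)))))), not yet normal

Working:
  start: S(IS(IS))(KI(KS)(IS(KS)))(KK(KI(IK))(K(SS)(I(IK))))
  →1  IS(IS)(KK(KI(IK))(K(SS)(I(IK))))(KI(KS)(IS(KS))(KK(KI(IK))(K(SS)(I(IK)))))
  →2  S(IS)(KK(KI(IK))(K(SS)(I(IK))))(KI(KS)(IS(KS))(KK(KI(IK))(K(SS)(I(IK)))))
  →3  IS(KI(KS)(IS(KS))(KK(KI(IK))(K(SS)(I(IK)))))(KK(KI(IK))(K(SS)(I(IK)))(KI(KS)(IS(KS))(KK(KI(IK))(K(SS)(I(IK))))))
  →4  S(KI(KS)(IS(KS))(KK(KI(IK))(K(SS)(I(IK)))))(KK(KI(IK))(K(SS)(I(IK)))(KI(KS)(IS(KS))(KK(KI(IK))(K(SS)(I(IK))))))
  →5  S(I(IS(KS))(KK(KI(IK))(K(SS)(I(IK)))))(KK(KI(IK))(K(SS)(I(IK)))(KI(KS)(IS(KS))(KK(KI(IK))(K(SS)(I(IK))))))
  →6  S(IS(KS)(KK(KI(IK))(K(SS)(I(IK)))))(KK(KI(IK))(K(SS)(I(IK)))(KI(KS)(IS(KS))(KK(KI(IK))(K(SS)(I(IK))))))
  →7  S(S(KS)(KK(KI(IK))(K(SS)(I(IK)))))(KK(KI(IK))(K(SS)(I(IK)))(KI(KS)(IS(KS))(KK(KI(IK))(K(SS)(I(IK))))))
  →8  S(S(KS)(K(K(SS)(I(IK)))))(KK(KI(IK))(K(SS)(I(IK)))(KI(KS)(IS(KS))(KK(KI(IK))(K(SS)(I(IK))))))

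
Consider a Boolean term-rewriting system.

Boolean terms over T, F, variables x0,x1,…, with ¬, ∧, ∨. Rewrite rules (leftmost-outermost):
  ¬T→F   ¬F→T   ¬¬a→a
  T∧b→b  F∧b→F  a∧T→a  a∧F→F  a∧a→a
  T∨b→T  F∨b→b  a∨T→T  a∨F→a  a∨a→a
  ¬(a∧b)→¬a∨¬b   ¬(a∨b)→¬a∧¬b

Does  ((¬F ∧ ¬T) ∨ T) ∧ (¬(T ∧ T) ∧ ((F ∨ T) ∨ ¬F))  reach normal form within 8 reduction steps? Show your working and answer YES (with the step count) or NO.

  start: ((¬F ∧ ¬T) ∨ T) ∧ (¬(T ∧ T) ∧ ((F ∨ T) ∨ ¬F))
  [1] T ∧ (¬(T ∧ T) ∧ ((F ∨ T) ∨ ¬F))
  [2] ¬(T ∧ T) ∧ ((F ∨ T) ∨ ¬F)
  [3] (¬T ∨ ¬T) ∧ ((F ∨ T) ∨ ¬F)
  [4] ¬T ∧ ((F ∨ T) ∨ ¬F)
  [5] F ∧ ((F ∨ T) ∨ ¬F)
  [6] F

Answer: YES — reaches normal form F in 6 ≤ 8 steps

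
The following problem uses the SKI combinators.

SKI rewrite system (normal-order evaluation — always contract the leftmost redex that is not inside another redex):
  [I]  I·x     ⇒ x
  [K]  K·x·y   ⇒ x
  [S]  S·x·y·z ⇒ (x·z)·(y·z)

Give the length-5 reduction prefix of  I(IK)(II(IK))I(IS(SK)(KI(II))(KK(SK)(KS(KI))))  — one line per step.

  start: I(IK)(II(IK))I(IS(SK)(KI(II))(KK(SK)(KS(KI))))
  step 1: IK(II(IK))I(IS(SK)(KI(II))(KK(SK)(KS(KI))))
  step 2: K(II(IK))I(IS(SK)(KI(II))(KK(SK)(KS(KI))))
  step 3: II(IK)(IS(SK)(KI(II))(KK(SK)(KS(KI))))
  step 4: I(IK)(IS(SK)(KI(II))(KK(SK)(KS(KI))))
  step 5: IK(IS(SK)(KI(II))(KK(SK)(KS(KI))))

Answer: after 5 steps: IK(IS(SK)(KI(II))(KK(SK)(KS(KI))))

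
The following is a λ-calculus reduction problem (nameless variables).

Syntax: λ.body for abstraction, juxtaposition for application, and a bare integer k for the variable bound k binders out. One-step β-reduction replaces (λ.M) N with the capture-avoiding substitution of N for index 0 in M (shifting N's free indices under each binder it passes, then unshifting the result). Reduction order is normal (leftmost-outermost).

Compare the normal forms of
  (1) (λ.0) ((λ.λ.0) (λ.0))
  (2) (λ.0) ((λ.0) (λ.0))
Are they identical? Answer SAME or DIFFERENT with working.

Term A:
  start: (λ.0) ((λ.λ.0) (λ.0))
  →1  (λ.λ.0) (λ.0)
  →2  λ.0

Term B:
  start: (λ.0) ((λ.0) (λ.0))
  →1  (λ.0) (λ.0)
  →2  λ.0

Answer: SAME — A ⇓ λ.0, B ⇓ λ.0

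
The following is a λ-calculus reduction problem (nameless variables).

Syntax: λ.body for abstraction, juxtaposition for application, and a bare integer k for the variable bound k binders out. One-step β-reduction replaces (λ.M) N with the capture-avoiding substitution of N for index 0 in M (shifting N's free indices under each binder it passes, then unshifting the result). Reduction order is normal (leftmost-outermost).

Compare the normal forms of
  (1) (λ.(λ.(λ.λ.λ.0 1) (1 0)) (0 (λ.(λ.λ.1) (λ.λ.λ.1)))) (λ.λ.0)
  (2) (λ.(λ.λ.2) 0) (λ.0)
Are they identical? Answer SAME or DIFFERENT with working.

Answer: DIFFERENT — A ⇓ λ.λ.0 1, B ⇓ λ.λ.0

Working:
Term A:
  start: (λ.(λ.(λ.λ.λ.0 1) (1 0)) (0 (λ.(λ.λ.1) (λ.λ.λ.1)))) (λ.λ.0)
  →1  (λ.(λ.λ.λ.0 1) ((λ.λ.0) 0)) ((λ.λ.0) (λ.(λ.λ.1) (λ.λ.λ.1)))
  →2  (λ.λ.λ.0 1) ((λ.λ.0) ((λ.λ.0) (λ.(λ.λ.1) (λ.λ.λ.1))))
  →3  λ.λ.0 1

Term B:
  start: (λ.(λ.λ.2) 0) (λ.0)
  →1  (λ.λ.λ.0) (λ.0)
  →2  λ.λ.0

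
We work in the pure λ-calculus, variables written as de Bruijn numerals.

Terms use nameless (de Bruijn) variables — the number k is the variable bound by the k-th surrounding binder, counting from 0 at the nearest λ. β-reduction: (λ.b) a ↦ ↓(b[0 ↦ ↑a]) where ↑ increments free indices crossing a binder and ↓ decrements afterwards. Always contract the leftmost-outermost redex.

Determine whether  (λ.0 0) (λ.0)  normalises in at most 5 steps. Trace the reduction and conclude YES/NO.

Answer: YES — reaches normal form λ.0 in 2 ≤ 5 steps

Derivation:
  start: (λ.0 0) (λ.0)
  step 1: (λ.0) (λ.0)
  step 2: λ.0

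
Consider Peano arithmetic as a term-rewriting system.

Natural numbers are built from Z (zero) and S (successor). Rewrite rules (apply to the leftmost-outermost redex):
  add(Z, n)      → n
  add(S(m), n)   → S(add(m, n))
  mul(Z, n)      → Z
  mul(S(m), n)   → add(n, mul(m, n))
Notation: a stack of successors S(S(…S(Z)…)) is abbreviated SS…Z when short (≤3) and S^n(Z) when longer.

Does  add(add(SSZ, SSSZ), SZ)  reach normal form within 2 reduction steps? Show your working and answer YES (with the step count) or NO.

Answer: NO — after 2 steps the term is S(add(add(SZ, SSSZ), SZ)), not yet normal

Working:
  start: add(add(SSZ, SSSZ), SZ)
  [1] add(S(add(SZ, SSSZ)), SZ)
  [2] S(add(add(SZ, SSSZ), SZ))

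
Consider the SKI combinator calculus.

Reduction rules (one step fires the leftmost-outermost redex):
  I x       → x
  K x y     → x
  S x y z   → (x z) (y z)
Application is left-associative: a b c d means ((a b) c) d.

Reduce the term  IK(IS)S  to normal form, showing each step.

Answer: normal form = S  (in 3 steps)

Working:
  start: IK(IS)S
  →1  K(IS)S
  →2  IS
  →3  S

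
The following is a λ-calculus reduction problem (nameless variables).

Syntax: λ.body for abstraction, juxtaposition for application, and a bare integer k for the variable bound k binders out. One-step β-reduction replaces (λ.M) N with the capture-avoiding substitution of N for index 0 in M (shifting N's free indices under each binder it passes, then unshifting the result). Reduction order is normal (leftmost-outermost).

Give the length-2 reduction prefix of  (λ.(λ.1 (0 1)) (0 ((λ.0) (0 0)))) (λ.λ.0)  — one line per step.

  start: (λ.(λ.1 (0 1)) (0 ((λ.0) (0 0)))) (λ.λ.0)
  step 1: (λ.(λ.λ.0) (0 (λ.λ.0))) ((λ.λ.0) ((λ.0) ((λ.λ.0) (λ.λ.0))))
  step 2: (λ.λ.0) ((λ.λ.0) ((λ.0) ((λ.λ.0) (λ.λ.0))) (λ.λ.0))

Answer: after 2 steps: (λ.λ.0) ((λ.λ.0) ((λ.0) ((λ.λ.0) (λ.λ.0))) (λ.λ.0))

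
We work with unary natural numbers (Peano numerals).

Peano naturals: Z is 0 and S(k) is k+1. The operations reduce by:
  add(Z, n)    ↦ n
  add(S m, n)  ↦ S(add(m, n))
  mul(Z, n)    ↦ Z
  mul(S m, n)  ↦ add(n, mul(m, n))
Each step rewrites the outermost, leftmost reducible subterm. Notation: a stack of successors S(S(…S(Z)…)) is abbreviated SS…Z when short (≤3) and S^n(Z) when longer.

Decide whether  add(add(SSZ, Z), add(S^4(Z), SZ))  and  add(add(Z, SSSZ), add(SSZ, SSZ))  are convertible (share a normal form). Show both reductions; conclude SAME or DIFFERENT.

Answer: SAME — A ⇓ S^7(Z), B ⇓ S^7(Z)

Reduction:
Term A:
  start: add(add(SSZ, Z), add(S^4(Z), SZ))
  step 1: add(S(add(SZ, Z)), add(S^4(Z), SZ))
  step 2: S(add(add(SZ, Z), add(S^4(Z), SZ)))
  step 3: S(add(S(add(Z, Z)), add(S^4(Z), SZ)))
  step 4: S(S(add(add(Z, Z), add(S^4(Z), SZ))))
  step 5: S(S(add(Z, add(S^4(Z), SZ))))
  step 6: S(S(add(S^4(Z), SZ)))
  step 7: S(S(S(add(SSSZ, SZ))))
  step 8: S(S(S(S(add(SSZ, SZ)))))
  step 9: S(S(S(S(S(add(SZ, SZ))))))
  step 10: S(S(S(S(S(S(add(Z, SZ)))))))
  step 11: S^7(Z)

Term B:
  start: add(add(Z, SSSZ), add(SSZ, SSZ))
  step 1: add(SSSZ, add(SSZ, SSZ))
  step 2: S(add(SSZ, add(SSZ, SSZ)))
  step 3: S(S(add(SZ, add(SSZ, SSZ))))
  step 4: S(S(S(add(Z, add(SSZ, SSZ)))))
  step 5: S(S(S(add(SSZ, SSZ))))
  step 6: S(S(S(S(add(SZ, SSZ)))))
  step 7: S(S(S(S(S(add(Z, SSZ))))))
  step 8: S^7(Z)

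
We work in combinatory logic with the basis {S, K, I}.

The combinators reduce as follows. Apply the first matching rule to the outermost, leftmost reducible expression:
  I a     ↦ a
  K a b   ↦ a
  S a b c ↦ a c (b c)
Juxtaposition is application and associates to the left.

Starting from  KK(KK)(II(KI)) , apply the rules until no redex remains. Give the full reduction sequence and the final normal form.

  start: KK(KK)(II(KI))
  step 1: K(II(KI))
  step 2: K(I(KI))
  step 3: K(KI)

Answer: normal form = K(KI)  (in 3 steps)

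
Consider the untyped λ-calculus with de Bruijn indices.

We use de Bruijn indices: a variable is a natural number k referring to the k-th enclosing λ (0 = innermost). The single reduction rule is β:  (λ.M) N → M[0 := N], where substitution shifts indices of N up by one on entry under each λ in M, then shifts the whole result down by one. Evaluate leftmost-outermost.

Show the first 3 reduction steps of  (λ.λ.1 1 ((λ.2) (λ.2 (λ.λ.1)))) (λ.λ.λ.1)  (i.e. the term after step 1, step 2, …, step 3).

Answer: after 3 steps: λ.λ.(λ.λ.λ.λ.1) (λ.(λ.λ.λ.1) (λ.λ.1))

Reduction:
  start: (λ.λ.1 1 ((λ.2) (λ.2 (λ.λ.1)))) (λ.λ.λ.1)
  →1  λ.(λ.λ.λ.1) (λ.λ.λ.1) ((λ.λ.λ.λ.1) (λ.(λ.λ.λ.1) (λ.λ.1)))
  →2  λ.(λ.λ.1) ((λ.λ.λ.λ.1) (λ.(λ.λ.λ.1) (λ.λ.1)))
  →3  λ.λ.(λ.λ.λ.λ.1) (λ.(λ.λ.λ.1) (λ.λ.1))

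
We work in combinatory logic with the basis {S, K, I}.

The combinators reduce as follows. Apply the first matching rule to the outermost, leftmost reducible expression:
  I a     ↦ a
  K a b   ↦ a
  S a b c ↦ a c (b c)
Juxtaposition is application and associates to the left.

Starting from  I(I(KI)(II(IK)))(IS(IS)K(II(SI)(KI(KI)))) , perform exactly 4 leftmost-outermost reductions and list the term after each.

Answer: after 4 steps: IS(IS)K(II(SI)(KI(KI)))

Reduction:
  start: I(I(KI)(II(IK)))(IS(IS)K(II(SI)(KI(KI))))
  →1  I(KI)(II(IK))(IS(IS)K(II(SI)(KI(KI))))
  →2  KI(II(IK))(IS(IS)K(II(SI)(KI(KI))))
  →3  I(IS(IS)K(II(SI)(KI(KI))))
  →4  IS(IS)K(II(SI)(KI(KI)))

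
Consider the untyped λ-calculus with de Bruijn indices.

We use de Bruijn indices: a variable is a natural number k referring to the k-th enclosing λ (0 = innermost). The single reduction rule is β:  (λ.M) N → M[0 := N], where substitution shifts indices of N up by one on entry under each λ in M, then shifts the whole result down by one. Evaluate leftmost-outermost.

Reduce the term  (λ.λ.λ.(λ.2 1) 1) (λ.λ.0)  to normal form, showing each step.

  start: (λ.λ.λ.(λ.2 1) 1) (λ.λ.0)
  [1] λ.λ.(λ.2 1) 1
  [2] λ.λ.1 0

Answer: normal form = λ.λ.1 0  (in 2 steps)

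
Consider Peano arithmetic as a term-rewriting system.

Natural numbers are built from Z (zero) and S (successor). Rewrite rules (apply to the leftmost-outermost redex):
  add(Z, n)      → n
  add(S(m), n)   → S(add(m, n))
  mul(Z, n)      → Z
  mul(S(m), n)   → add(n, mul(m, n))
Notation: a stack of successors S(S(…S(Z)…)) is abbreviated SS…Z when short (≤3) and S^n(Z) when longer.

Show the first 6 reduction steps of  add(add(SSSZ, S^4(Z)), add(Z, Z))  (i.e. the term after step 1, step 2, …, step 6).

Answer: after 6 steps: S(S(S(add(add(Z, S^4(Z)), add(Z, Z)))))

Working:
  start: add(add(SSSZ, S^4(Z)), add(Z, Z))
  [1] add(S(add(SSZ, S^4(Z))), add(Z, Z))
  [2] S(add(add(SSZ, S^4(Z)), add(Z, Z)))
  [3] S(add(S(add(SZ, S^4(Z))), add(Z, Z)))
  [4] S(S(add(add(SZ, S^4(Z)), add(Z, Z))))
  [5] S(S(add(S(add(Z, S^4(Z))), add(Z, Z))))
  [6] S(S(S(add(add(Z, S^4(Z)), add(Z, Z)))))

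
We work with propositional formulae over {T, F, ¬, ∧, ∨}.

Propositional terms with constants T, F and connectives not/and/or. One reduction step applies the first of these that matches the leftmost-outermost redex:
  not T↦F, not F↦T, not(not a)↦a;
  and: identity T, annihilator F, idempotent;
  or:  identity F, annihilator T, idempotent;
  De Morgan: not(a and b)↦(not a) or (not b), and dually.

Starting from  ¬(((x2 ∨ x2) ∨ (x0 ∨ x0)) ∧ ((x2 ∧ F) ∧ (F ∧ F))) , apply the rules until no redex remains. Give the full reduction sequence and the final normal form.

Answer: normal form = T  (in 12 steps)

Reduction:
  start: ¬(((x2 ∨ x2) ∨ (x0 ∨ x0)) ∧ ((x2 ∧ F) ∧ (F ∧ F)))
  [1] ¬((x2 ∨ x2) ∨ (x0 ∨ x0)) ∨ ¬((x2 ∧ F) ∧ (F ∧ F))
  [2] (¬(x2 ∨ x2) ∧ ¬(x0 ∨ x0)) ∨ ¬((x2 ∧ F) ∧ (F ∧ F))
  [3] ((¬x2 ∧ ¬x2) ∧ ¬(x0 ∨ x0)) ∨ ¬((x2 ∧ F) ∧ (F ∧ F))
  [4] (¬x2 ∧ ¬(x0 ∨ x0)) ∨ ¬((x2 ∧ F) ∧ (F ∧ F))
  [5] (¬x2 ∧ (¬x0 ∧ ¬x0)) ∨ ¬((x2 ∧ F) ∧ (F ∧ F))
  [6] (¬x2 ∧ ¬x0) ∨ ¬((x2 ∧ F) ∧ (F ∧ F))
  [7] (¬x2 ∧ ¬x0) ∨ (¬(x2 ∧ F) ∨ ¬(F ∧ F))
  [8] (¬x2 ∧ ¬x0) ∨ ((¬x2 ∨ ¬F) ∨ ¬(F ∧ F))
  [9] (¬x2 ∧ ¬x0) ∨ ((¬x2 ∨ T) ∨ ¬(F ∧ F))
  [10] (¬x2 ∧ ¬x0) ∨ (T ∨ ¬(F ∧ F))
  [11] (¬x2 ∧ ¬x0) ∨ T
  [12] T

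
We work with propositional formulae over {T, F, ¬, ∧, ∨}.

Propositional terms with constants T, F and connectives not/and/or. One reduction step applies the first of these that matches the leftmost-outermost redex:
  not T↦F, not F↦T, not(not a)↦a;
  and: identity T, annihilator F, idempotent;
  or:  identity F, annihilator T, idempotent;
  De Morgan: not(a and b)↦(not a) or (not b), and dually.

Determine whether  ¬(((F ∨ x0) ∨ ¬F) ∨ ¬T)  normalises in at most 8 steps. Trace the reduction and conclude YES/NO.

Answer: YES — reaches normal form F in 8 ≤ 8 steps

Working:
  start: ¬(((F ∨ x0) ∨ ¬F) ∨ ¬T)
  step 1: ¬((F ∨ x0) ∨ ¬F) ∧ ¬¬T
  step 2: (¬(F ∨ x0) ∧ ¬¬F) ∧ ¬¬T
  step 3: ((¬F ∧ ¬x0) ∧ ¬¬F) ∧ ¬¬T
  step 4: ((T ∧ ¬x0) ∧ ¬¬F) ∧ ¬¬T
  step 5: (¬x0 ∧ ¬¬F) ∧ ¬¬T
  step 6: (¬x0 ∧ F) ∧ ¬¬T
  step 7: F ∧ ¬¬T
  step 8: F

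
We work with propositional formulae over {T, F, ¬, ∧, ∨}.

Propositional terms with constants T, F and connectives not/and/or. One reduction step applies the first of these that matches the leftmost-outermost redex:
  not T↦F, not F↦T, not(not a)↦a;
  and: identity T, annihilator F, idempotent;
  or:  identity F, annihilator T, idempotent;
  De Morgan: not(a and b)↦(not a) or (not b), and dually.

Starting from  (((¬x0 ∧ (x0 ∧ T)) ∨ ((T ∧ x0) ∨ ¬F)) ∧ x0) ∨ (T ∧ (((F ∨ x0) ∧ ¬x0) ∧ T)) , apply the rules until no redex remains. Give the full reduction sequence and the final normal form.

  start: (((¬x0 ∧ (x0 ∧ T)) ∨ ((T ∧ x0) ∨ ¬F)) ∧ x0) ∨ (T ∧ (((F ∨ x0) ∧ ¬x0) ∧ T))
  →1  (((¬x0 ∧ x0) ∨ ((T ∧ x0) ∨ ¬F)) ∧ x0) ∨ (T ∧ (((F ∨ x0) ∧ ¬x0) ∧ T))
  →2  (((¬x0 ∧ x0) ∨ (x0 ∨ ¬F)) ∧ x0) ∨ (T ∧ (((F ∨ x0) ∧ ¬x0) ∧ T))
  →3  (((¬x0 ∧ x0) ∨ (x0 ∨ T)) ∧ x0) ∨ (T ∧ (((F ∨ x0) ∧ ¬x0) ∧ T))
  →4  (((¬x0 ∧ x0) ∨ T) ∧ x0) ∨ (T ∧ (((F ∨ x0) ∧ ¬x0) ∧ T))
  →5  (T ∧ x0) ∨ (T ∧ (((F ∨ x0) ∧ ¬x0) ∧ T))
  →6  x0 ∨ (T ∧ (((F ∨ x0) ∧ ¬x0) ∧ T))
  →7  x0 ∨ (((F ∨ x0) ∧ ¬x0) ∧ T)
  →8  x0 ∨ ((F ∨ x0) ∧ ¬x0)
  →9  x0 ∨ (x0 ∧ ¬x0)

Answer: normal form = x0 ∨ (x0 ∧ ¬x0)  (in 9 steps)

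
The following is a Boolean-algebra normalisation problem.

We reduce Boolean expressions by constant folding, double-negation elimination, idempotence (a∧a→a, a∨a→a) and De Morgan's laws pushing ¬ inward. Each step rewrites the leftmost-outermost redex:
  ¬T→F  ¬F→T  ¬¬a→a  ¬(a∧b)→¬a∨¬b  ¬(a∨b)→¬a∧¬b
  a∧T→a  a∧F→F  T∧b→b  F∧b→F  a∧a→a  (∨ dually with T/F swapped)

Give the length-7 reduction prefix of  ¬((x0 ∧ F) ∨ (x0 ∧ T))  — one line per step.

Answer: after 7 steps: ¬x0 ∨ F

Reduction:
  start: ¬((x0 ∧ F) ∨ (x0 ∧ T))
  →1  ¬(x0 ∧ F) ∧ ¬(x0 ∧ T)
  →2  (¬x0 ∨ ¬F) ∧ ¬(x0 ∧ T)
  →3  (¬x0 ∨ T) ∧ ¬(x0 ∧ T)
  →4  T ∧ ¬(x0 ∧ T)
  →5  ¬(x0 ∧ T)
  →6  ¬x0 ∨ ¬T
  →7  ¬x0 ∨ F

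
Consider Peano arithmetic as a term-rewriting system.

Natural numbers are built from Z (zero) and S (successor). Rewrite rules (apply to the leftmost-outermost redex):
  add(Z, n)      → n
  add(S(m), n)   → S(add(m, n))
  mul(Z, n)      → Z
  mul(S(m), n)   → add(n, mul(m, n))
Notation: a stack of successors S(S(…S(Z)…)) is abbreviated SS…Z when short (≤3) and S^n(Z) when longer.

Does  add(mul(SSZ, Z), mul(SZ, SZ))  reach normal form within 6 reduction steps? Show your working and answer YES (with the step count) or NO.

  start: add(mul(SSZ, Z), mul(SZ, SZ))
  →1  add(add(Z, mul(SZ, Z)), mul(SZ, SZ))
  →2  add(mul(SZ, Z), mul(SZ, SZ))
  →3  add(add(Z, mul(Z, Z)), mul(SZ, SZ))
  →4  add(mul(Z, Z), mul(SZ, SZ))
  →5  add(Z, mul(SZ, SZ))
  →6  mul(SZ, SZ)

Answer: NO — after 6 steps the term is mul(SZ, SZ), not yet normal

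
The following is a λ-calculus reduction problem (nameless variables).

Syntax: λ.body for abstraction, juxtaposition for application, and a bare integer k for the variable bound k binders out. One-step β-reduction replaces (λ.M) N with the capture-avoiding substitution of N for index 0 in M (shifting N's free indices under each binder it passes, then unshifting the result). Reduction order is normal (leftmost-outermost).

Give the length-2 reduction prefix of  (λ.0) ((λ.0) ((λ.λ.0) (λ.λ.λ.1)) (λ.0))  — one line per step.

  start: (λ.0) ((λ.0) ((λ.λ.0) (λ.λ.λ.1)) (λ.0))
  [1] (λ.0) ((λ.λ.0) (λ.λ.λ.1)) (λ.0)
  [2] (λ.λ.0) (λ.λ.λ.1) (λ.0)

Answer: after 2 steps: (λ.λ.0) (λ.λ.λ.1) (λ.0)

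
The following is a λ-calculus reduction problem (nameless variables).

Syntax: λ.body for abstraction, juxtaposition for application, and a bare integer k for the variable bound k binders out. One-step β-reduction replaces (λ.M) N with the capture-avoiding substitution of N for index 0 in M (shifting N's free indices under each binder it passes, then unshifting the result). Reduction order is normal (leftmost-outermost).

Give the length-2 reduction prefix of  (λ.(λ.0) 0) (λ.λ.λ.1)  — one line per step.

  start: (λ.(λ.0) 0) (λ.λ.λ.1)
  step 1: (λ.0) (λ.λ.λ.1)
  step 2: λ.λ.λ.1

Answer: after 2 steps: λ.λ.λ.1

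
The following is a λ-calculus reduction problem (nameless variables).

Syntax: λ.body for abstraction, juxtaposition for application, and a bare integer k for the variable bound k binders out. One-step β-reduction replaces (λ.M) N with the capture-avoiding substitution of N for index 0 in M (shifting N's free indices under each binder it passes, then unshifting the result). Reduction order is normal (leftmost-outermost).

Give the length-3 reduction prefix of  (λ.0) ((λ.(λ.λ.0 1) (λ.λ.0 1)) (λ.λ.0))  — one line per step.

  start: (λ.0) ((λ.(λ.λ.0 1) (λ.λ.0 1)) (λ.λ.0))
  →1  (λ.(λ.λ.0 1) (λ.λ.0 1)) (λ.λ.0)
  →2  (λ.λ.0 1) (λ.λ.0 1)
  →3  λ.0 (λ.λ.0 1)

Answer: after 3 steps: λ.0 (λ.λ.0 1)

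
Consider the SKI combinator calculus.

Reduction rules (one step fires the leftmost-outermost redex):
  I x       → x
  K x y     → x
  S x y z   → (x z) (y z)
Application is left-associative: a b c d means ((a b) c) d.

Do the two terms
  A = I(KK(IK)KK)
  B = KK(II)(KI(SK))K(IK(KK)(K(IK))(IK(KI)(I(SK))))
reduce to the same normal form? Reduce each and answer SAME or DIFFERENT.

Term A:
  start: I(KK(IK)KK)
  [1] KK(IK)KK
  [2] KKK
  [3] K

Term B:
  start: KK(II)(KI(SK))K(IK(KK)(K(IK))(IK(KI)(I(SK))))
  [1] K(KI(SK))K(IK(KK)(K(IK))(IK(KI)(I(SK))))
  [2] KI(SK)(IK(KK)(K(IK))(IK(KI)(I(SK))))
  [3] I(IK(KK)(K(IK))(IK(KI)(I(SK))))
  [4] IK(KK)(K(IK))(IK(KI)(I(SK)))
  [5] K(KK)(K(IK))(IK(KI)(I(SK)))
  [6] KK(IK(KI)(I(SK)))
  [7] K

Answer: SAME — A ⇓ K, B ⇓ K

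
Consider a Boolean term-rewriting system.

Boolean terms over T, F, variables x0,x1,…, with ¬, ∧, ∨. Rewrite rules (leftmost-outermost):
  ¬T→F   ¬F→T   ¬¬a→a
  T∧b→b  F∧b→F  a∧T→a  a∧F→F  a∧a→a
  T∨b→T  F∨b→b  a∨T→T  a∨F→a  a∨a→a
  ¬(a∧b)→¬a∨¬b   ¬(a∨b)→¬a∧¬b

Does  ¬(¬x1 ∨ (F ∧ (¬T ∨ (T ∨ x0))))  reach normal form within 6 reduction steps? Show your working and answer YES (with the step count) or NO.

Answer: YES — reaches normal form x1 in 6 ≤ 6 steps

Derivation:
  start: ¬(¬x1 ∨ (F ∧ (¬T ∨ (T ∨ x0))))
  →1  ¬¬x1 ∧ ¬(F ∧ (¬T ∨ (T ∨ x0)))
  →2  x1 ∧ ¬(F ∧ (¬T ∨ (T ∨ x0)))
  →3  x1 ∧ (¬F ∨ ¬(¬T ∨ (T ∨ x0)))
  →4  x1 ∧ (T ∨ ¬(¬T ∨ (T ∨ x0)))
  →5  x1 ∧ T
  →6  x1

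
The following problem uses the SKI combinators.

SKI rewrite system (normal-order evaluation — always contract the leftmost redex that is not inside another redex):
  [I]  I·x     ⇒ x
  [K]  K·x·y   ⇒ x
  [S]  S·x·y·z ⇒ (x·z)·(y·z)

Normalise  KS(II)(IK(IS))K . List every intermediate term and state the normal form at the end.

  start: KS(II)(IK(IS))K
  [1] S(IK(IS))K
  [2] S(K(IS))K
  [3] S(KS)K

Answer: normal form = S(KS)K  (in 3 steps)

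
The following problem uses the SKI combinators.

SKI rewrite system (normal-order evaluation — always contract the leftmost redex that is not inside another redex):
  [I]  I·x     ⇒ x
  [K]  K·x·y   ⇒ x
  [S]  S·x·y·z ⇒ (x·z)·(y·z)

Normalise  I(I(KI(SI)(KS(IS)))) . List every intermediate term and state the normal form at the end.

Answer: normal form = S  (in 5 steps)

Derivation:
  start: I(I(KI(SI)(KS(IS))))
  →1  I(KI(SI)(KS(IS)))
  →2  KI(SI)(KS(IS))
  →3  I(KS(IS))
  →4  KS(IS)
  →5  S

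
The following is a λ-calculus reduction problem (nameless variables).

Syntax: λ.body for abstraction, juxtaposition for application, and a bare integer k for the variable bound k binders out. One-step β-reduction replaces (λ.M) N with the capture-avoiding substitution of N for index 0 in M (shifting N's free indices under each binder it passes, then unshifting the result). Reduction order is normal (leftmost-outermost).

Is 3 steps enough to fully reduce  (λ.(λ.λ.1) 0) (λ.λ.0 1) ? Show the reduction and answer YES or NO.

Answer: YES — reaches normal form λ.λ.λ.0 1 in 2 ≤ 3 steps

Working:
  start: (λ.(λ.λ.1) 0) (λ.λ.0 1)
  [1] (λ.λ.1) (λ.λ.0 1)
  [2] λ.λ.λ.0 1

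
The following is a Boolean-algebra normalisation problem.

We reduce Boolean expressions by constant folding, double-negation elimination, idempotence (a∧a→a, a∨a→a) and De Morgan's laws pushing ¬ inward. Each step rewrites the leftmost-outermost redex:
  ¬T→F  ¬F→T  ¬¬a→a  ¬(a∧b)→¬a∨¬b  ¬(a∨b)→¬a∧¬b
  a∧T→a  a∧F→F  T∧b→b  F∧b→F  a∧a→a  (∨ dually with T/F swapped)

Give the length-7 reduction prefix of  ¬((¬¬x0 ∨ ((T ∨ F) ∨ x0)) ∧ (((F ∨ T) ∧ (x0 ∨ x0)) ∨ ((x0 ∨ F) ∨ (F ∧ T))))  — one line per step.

  start: ¬((¬¬x0 ∨ ((T ∨ F) ∨ x0)) ∧ (((F ∨ T) ∧ (x0 ∨ x0)) ∨ ((x0 ∨ F) ∨ (F ∧ T))))
  [1] ¬(¬¬x0 ∨ ((T ∨ F) ∨ x0)) ∨ ¬(((F ∨ T) ∧ (x0 ∨ x0)) ∨ ((x0 ∨ F) ∨ (F ∧ T)))
  [2] (¬¬¬x0 ∧ ¬((T ∨ F) ∨ x0)) ∨ ¬(((F ∨ T) ∧ (x0 ∨ x0)) ∨ ((x0 ∨ F) ∨ (F ∧ T)))
  [3] (¬x0 ∧ ¬((T ∨ F) ∨ x0)) ∨ ¬(((F ∨ T) ∧ (x0 ∨ x0)) ∨ ((x0 ∨ F) ∨ (F ∧ T)))
  [4] (¬x0 ∧ (¬(T ∨ F) ∧ ¬x0)) ∨ ¬(((F ∨ T) ∧ (x0 ∨ x0)) ∨ ((x0 ∨ F) ∨ (F ∧ T)))
  [5] (¬x0 ∧ ((¬T ∧ ¬F) ∧ ¬x0)) ∨ ¬(((F ∨ T) ∧ (x0 ∨ x0)) ∨ ((x0 ∨ F) ∨ (F ∧ T)))
  [6] (¬x0 ∧ ((F ∧ ¬F) ∧ ¬x0)) ∨ ¬(((F ∨ T) ∧ (x0 ∨ x0)) ∨ ((x0 ∨ F) ∨ (F ∧ T)))
  [7] (¬x0 ∧ (F ∧ ¬x0)) ∨ ¬(((F ∨ T) ∧ (x0 ∨ x0)) ∨ ((x0 ∨ F) ∨ (F ∧ T)))

Answer: after 7 steps: (¬x0 ∧ (F ∧ ¬x0)) ∨ ¬(((F ∨ T) ∧ (x0 ∨ x0)) ∨ ((x0 ∨ F) ∨ (F ∧ T)))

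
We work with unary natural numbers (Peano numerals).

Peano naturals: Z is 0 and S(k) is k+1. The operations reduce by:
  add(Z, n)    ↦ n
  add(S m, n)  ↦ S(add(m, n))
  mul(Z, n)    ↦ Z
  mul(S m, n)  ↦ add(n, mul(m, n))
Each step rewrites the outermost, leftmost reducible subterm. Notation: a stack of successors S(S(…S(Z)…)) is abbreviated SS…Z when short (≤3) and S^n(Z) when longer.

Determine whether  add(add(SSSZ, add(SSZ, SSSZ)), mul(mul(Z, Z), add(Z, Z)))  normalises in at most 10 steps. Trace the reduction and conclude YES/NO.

  start: add(add(SSSZ, add(SSZ, SSSZ)), mul(mul(Z, Z), add(Z, Z)))
  [1] add(S(add(SSZ, add(SSZ, SSSZ))), mul(mul(Z, Z), add(Z, Z)))
  [2] S(add(add(SSZ, add(SSZ, SSSZ)), mul(mul(Z, Z), add(Z, Z))))
  [3] S(add(S(add(SZ, add(SSZ, SSSZ))), mul(mul(Z, Z), add(Z, Z))))
  [4] S(S(add(add(SZ, add(SSZ, SSSZ)), mul(mul(Z, Z), add(Z, Z)))))
  [5] S(S(add(S(add(Z, add(SSZ, SSSZ))), mul(mul(Z, Z), add(Z, Z)))))
  [6] S(S(S(add(add(Z, add(SSZ, SSSZ)), mul(mul(Z, Z), add(Z, Z))))))
  [7] S(S(S(add(add(SSZ, SSSZ), mul(mul(Z, Z), add(Z, Z))))))
  [8] S(S(S(add(S(add(SZ, SSSZ)), mul(mul(Z, Z), add(Z, Z))))))
  [9] S(S(S(S(add(add(SZ, SSSZ), mul(mul(Z, Z), add(Z, Z)))))))
  [10] S(S(S(S(add(S(add(Z, SSSZ)), mul(mul(Z, Z), add(Z, Z)))))))

Answer: NO — after 10 steps the term is S(S(S(S(add(S(add(Z, SSSZ)), mul(mul(Z, Z), add(Z, Z))))))), not yet normal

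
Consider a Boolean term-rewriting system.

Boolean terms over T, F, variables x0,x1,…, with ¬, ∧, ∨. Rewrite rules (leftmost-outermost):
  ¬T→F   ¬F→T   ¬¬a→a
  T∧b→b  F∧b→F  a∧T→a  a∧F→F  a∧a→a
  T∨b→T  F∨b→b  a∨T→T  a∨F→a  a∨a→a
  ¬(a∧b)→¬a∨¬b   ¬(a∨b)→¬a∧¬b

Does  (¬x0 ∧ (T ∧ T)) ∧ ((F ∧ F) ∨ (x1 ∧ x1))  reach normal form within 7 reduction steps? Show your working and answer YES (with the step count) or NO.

  start: (¬x0 ∧ (T ∧ T)) ∧ ((F ∧ F) ∨ (x1 ∧ x1))
  step 1: (¬x0 ∧ T) ∧ ((F ∧ F) ∨ (x1 ∧ x1))
  step 2: ¬x0 ∧ ((F ∧ F) ∨ (x1 ∧ x1))
  step 3: ¬x0 ∧ (F ∨ (x1 ∧ x1))
  step 4: ¬x0 ∧ (x1 ∧ x1)
  step 5: ¬x0 ∧ x1

Answer: YES — reaches normal form ¬x0 ∧ x1 in 5 ≤ 7 steps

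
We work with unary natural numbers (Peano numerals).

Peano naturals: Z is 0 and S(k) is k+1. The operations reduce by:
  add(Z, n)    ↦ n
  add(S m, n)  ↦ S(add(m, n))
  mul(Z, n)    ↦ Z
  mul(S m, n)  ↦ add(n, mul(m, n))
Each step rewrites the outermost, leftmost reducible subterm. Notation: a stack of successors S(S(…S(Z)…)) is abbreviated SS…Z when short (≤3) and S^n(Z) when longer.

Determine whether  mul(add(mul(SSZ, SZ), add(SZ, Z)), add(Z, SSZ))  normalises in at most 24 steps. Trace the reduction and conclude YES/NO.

  start: mul(add(mul(SSZ, SZ), add(SZ, Z)), add(Z, SSZ))
  step 1: mul(add(add(SZ, mul(SZ, SZ)), add(SZ, Z)), add(Z, SSZ))
  step 2: mul(add(S(add(Z, mul(SZ, SZ))), add(SZ, Z)), add(Z, SSZ))
  step 3: mul(S(add(add(Z, mul(SZ, SZ)), add(SZ, Z))), add(Z, SSZ))
  step 4: add(add(Z, SSZ), mul(add(add(Z, mul(SZ, SZ)), add(SZ, Z)), add(Z, SSZ)))
  step 5: add(SSZ, mul(add(add(Z, mul(SZ, SZ)), add(SZ, Z)), add(Z, SSZ)))
  step 6: S(add(SZ, mul(add(add(Z, mul(SZ, SZ)), add(SZ, Z)), add(Z, SSZ))))
  step 7: S(S(add(Z, mul(add(add(Z, mul(SZ, SZ)), add(SZ, Z)), add(Z, SSZ)))))
  step 8: S(S(mul(add(add(Z, mul(SZ, SZ)), add(SZ, Z)), add(Z, SSZ))))
  step 9: S(S(mul(add(mul(SZ, SZ), add(SZ, Z)), add(Z, SSZ))))
  step 10: S(S(mul(add(add(SZ, mul(Z, SZ)), add(SZ, Z)), add(Z, SSZ))))
  step 11: S(S(mul(add(S(add(Z, mul(Z, SZ))), add(SZ, Z)), add(Z, SSZ))))
  step 12: S(S(mul(S(add(add(Z, mul(Z, SZ)), add(SZ, Z))), add(Z, SSZ))))
  step 13: S(S(add(add(Z, SSZ), mul(add(add(Z, mul(Z, SZ)), add(SZ, Z)), add(Z, SSZ)))))
  step 14: S(S(add(SSZ, mul(add(add(Z, mul(Z, SZ)), add(SZ, Z)), add(Z, SSZ)))))
  step 15: S(S(S(add(SZ, mul(add(add(Z, mul(Z, SZ)), add(SZ, Z)), add(Z, SSZ))))))
  step 16: S(S(S(S(add(Z, mul(add(add(Z, mul(Z, SZ)), add(SZ, Z)), add(Z, SSZ)))))))
  step 17: S(S(S(S(mul(add(add(Z, mul(Z, SZ)), add(SZ, Z)), add(Z, SSZ))))))
  step 18: S(S(S(S(mul(add(mul(Z, SZ), add(SZ, Z)), add(Z, SSZ))))))
  step 19: S(S(S(S(mul(add(Z, add(SZ, Z)), add(Z, SSZ))))))
  step 20: S(S(S(S(mul(add(SZ, Z), add(Z, SSZ))))))
  step 21: S(S(S(S(mul(S(add(Z, Z)), add(Z, SSZ))))))
  step 22: S(S(S(S(add(add(Z, SSZ), mul(add(Z, Z), add(Z, SSZ)))))))
  step 23: S(S(S(S(add(SSZ, mul(add(Z, Z), add(Z, SSZ)))))))
  step 24: S(S(S(S(S(add(SZ, mul(add(Z, Z), add(Z, SSZ))))))))

Answer: NO — after 24 steps the term is S(S(S(S(S(add(SZ, mul(add(Z, Z), add(Z, SSZ)))))))), not yet normal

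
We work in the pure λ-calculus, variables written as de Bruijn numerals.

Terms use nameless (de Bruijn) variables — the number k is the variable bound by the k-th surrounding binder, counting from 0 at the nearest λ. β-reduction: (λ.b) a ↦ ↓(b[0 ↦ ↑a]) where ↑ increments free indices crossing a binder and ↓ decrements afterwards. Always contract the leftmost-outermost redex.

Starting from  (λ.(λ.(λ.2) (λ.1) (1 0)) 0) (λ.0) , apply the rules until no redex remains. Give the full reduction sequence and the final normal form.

  start: (λ.(λ.(λ.2) (λ.1) (1 0)) 0) (λ.0)
  step 1: (λ.(λ.λ.0) (λ.1) ((λ.0) 0)) (λ.0)
  step 2: (λ.λ.0) (λ.λ.0) ((λ.0) (λ.0))
  step 3: (λ.0) ((λ.0) (λ.0))
  step 4: (λ.0) (λ.0)
  step 5: λ.0

Answer: normal form = λ.0  (in 5 steps)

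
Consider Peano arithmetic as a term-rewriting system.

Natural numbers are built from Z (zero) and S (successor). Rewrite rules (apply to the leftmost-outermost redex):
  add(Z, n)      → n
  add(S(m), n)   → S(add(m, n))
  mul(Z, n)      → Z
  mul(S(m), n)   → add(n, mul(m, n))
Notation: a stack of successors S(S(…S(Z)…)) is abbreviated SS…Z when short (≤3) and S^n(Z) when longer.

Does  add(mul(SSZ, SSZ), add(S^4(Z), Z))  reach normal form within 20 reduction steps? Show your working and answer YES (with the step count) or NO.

  start: add(mul(SSZ, SSZ), add(S^4(Z), Z))
  step 1: add(add(SSZ, mul(SZ, SSZ)), add(S^4(Z), Z))
  step 2: add(S(add(SZ, mul(SZ, SSZ))), add(S^4(Z), Z))
  step 3: S(add(add(SZ, mul(SZ, SSZ)), add(S^4(Z), Z)))
  step 4: S(add(S(add(Z, mul(SZ, SSZ))), add(S^4(Z), Z)))
  step 5: S(S(add(add(Z, mul(SZ, SSZ)), add(S^4(Z), Z))))
  step 6: S(S(add(mul(SZ, SSZ), add(S^4(Z), Z))))
  step 7: S(S(add(add(SSZ, mul(Z, SSZ)), add(S^4(Z), Z))))
  step 8: S(S(add(S(add(SZ, mul(Z, SSZ))), add(S^4(Z), Z))))
  step 9: S(S(S(add(add(SZ, mul(Z, SSZ)), add(S^4(Z), Z)))))
  step 10: S(S(S(add(S(add(Z, mul(Z, SSZ))), add(S^4(Z), Z)))))
  step 11: S(S(S(S(add(add(Z, mul(Z, SSZ)), add(S^4(Z), Z))))))
  step 12: S(S(S(S(add(mul(Z, SSZ), add(S^4(Z), Z))))))
  step 13: S(S(S(S(add(Z, add(S^4(Z), Z))))))
  step 14: S(S(S(S(add(S^4(Z), Z)))))
  step 15: S(S(S(S(S(add(SSSZ, Z))))))
  step 16: S(S(S(S(S(S(add(SSZ, Z)))))))
  step 17: S(S(S(S(S(S(S(add(SZ, Z))))))))
  step 18: S(S(S(S(S(S(S(S(add(Z, Z)))))))))
  step 19: S^8(Z)

Answer: YES — reaches normal form S^8(Z) in 19 ≤ 20 steps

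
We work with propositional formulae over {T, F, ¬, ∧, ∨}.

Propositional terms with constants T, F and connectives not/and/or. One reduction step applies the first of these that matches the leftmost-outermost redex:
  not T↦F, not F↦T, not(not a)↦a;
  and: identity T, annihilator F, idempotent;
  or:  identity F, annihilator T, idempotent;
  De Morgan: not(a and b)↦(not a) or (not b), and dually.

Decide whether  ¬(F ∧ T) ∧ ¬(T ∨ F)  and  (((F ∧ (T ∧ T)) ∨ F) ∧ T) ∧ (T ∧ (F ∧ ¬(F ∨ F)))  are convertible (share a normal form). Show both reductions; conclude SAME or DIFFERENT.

Answer: SAME — A ⇓ F, B ⇓ F

Derivation:
Term A:
  start: ¬(F ∧ T) ∧ ¬(T ∨ F)
  step 1: (¬F ∨ ¬T) ∧ ¬(T ∨ F)
  step 2: (T ∨ ¬T) ∧ ¬(T ∨ F)
  step 3: T ∧ ¬(T ∨ F)
  step 4: ¬(T ∨ F)
  step 5: ¬T ∧ ¬F
  step 6: F ∧ ¬F
  step 7: F

Term B:
  start: (((F ∧ (T ∧ T)) ∨ F) ∧ T) ∧ (T ∧ (F ∧ ¬(F ∨ F)))
  step 1: ((F ∧ (T ∧ T)) ∨ F) ∧ (T ∧ (F ∧ ¬(F ∨ F)))
  step 2: (F ∧ (T ∧ T)) ∧ (T ∧ (F ∧ ¬(F ∨ F)))
  step 3: F ∧ (T ∧ (F ∧ ¬(F ∨ F)))
  step 4: F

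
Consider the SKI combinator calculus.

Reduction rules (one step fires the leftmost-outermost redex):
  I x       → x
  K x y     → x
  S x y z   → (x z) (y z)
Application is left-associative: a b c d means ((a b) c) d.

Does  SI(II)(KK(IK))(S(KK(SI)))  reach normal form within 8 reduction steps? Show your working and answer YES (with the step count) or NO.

  start: SI(II)(KK(IK))(S(KK(SI)))
  step 1: I(KK(IK))(II(KK(IK)))(S(KK(SI)))
  step 2: KK(IK)(II(KK(IK)))(S(KK(SI)))
  step 3: K(II(KK(IK)))(S(KK(SI)))
  step 4: II(KK(IK))
  step 5: I(KK(IK))
  step 6: KK(IK)
  step 7: K

Answer: YES — reaches normal form K in 7 ≤ 8 steps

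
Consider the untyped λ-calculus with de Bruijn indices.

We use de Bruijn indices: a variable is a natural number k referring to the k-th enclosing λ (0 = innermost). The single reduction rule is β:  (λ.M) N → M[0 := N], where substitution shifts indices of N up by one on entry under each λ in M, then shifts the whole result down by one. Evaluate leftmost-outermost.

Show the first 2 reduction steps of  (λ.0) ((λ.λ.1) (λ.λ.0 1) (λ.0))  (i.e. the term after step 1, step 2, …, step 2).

  start: (λ.0) ((λ.λ.1) (λ.λ.0 1) (λ.0))
  →1  (λ.λ.1) (λ.λ.0 1) (λ.0)
  →2  (λ.λ.λ.0 1) (λ.0)

Answer: after 2 steps: (λ.λ.λ.0 1) (λ.0)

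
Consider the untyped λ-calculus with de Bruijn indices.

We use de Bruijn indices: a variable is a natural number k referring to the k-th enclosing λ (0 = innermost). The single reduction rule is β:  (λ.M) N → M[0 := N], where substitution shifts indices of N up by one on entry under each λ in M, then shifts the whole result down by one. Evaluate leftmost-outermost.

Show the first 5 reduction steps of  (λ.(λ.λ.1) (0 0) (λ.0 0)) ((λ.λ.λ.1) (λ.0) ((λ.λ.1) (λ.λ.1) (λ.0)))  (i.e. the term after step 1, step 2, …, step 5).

Answer: after 5 steps: (λ.(λ.λ.1) (λ.λ.1) (λ.0)) ((λ.λ.λ.1) (λ.0) ((λ.λ.1) (λ.λ.1) (λ.0)))

Reduction:
  start: (λ.(λ.λ.1) (0 0) (λ.0 0)) ((λ.λ.λ.1) (λ.0) ((λ.λ.1) (λ.λ.1) (λ.0)))
  [1] (λ.λ.1) ((λ.λ.λ.1) (λ.0) ((λ.λ.1) (λ.λ.1) (λ.0)) ((λ.λ.λ.1) (λ.0) ((λ.λ.1) (λ.λ.1) (λ.0)))) (λ.0 0)
  [2] (λ.(λ.λ.λ.1) (λ.0) ((λ.λ.1) (λ.λ.1) (λ.0)) ((λ.λ.λ.1) (λ.0) ((λ.λ.1) (λ.λ.1) (λ.0)))) (λ.0 0)
  [3] (λ.λ.λ.1) (λ.0) ((λ.λ.1) (λ.λ.1) (λ.0)) ((λ.λ.λ.1) (λ.0) ((λ.λ.1) (λ.λ.1) (λ.0)))
  [4] (λ.λ.1) ((λ.λ.1) (λ.λ.1) (λ.0)) ((λ.λ.λ.1) (λ.0) ((λ.λ.1) (λ.λ.1) (λ.0)))
  [5] (λ.(λ.λ.1) (λ.λ.1) (λ.0)) ((λ.λ.λ.1) (λ.0) ((λ.λ.1) (λ.λ.1) (λ.0)))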